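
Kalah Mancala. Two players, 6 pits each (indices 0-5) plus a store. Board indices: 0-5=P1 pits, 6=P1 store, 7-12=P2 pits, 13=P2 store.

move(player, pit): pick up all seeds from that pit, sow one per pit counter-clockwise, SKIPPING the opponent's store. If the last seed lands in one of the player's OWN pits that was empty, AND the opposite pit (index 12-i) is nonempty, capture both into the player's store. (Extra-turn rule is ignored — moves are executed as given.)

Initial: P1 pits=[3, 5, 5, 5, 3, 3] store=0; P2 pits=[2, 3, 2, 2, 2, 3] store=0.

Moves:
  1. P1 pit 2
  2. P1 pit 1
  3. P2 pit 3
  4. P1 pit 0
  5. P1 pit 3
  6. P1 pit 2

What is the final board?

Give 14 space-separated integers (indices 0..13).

Move 1: P1 pit2 -> P1=[3,5,0,6,4,4](1) P2=[3,3,2,2,2,3](0)
Move 2: P1 pit1 -> P1=[3,0,1,7,5,5](2) P2=[3,3,2,2,2,3](0)
Move 3: P2 pit3 -> P1=[3,0,1,7,5,5](2) P2=[3,3,2,0,3,4](0)
Move 4: P1 pit0 -> P1=[0,1,2,8,5,5](2) P2=[3,3,2,0,3,4](0)
Move 5: P1 pit3 -> P1=[0,1,2,0,6,6](3) P2=[4,4,3,1,4,4](0)
Move 6: P1 pit2 -> P1=[0,1,0,1,7,6](3) P2=[4,4,3,1,4,4](0)

Answer: 0 1 0 1 7 6 3 4 4 3 1 4 4 0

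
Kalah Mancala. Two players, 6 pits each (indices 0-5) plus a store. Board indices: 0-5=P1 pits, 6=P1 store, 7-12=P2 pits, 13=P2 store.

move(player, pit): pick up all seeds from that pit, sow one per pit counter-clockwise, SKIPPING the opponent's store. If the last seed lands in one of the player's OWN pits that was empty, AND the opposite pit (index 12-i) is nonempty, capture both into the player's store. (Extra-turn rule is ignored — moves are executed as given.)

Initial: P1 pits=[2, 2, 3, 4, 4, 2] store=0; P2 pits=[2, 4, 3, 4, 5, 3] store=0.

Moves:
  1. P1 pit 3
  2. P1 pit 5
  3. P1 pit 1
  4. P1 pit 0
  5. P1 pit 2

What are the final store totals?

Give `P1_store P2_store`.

Move 1: P1 pit3 -> P1=[2,2,3,0,5,3](1) P2=[3,4,3,4,5,3](0)
Move 2: P1 pit5 -> P1=[2,2,3,0,5,0](2) P2=[4,5,3,4,5,3](0)
Move 3: P1 pit1 -> P1=[2,0,4,0,5,0](6) P2=[4,5,0,4,5,3](0)
Move 4: P1 pit0 -> P1=[0,1,5,0,5,0](6) P2=[4,5,0,4,5,3](0)
Move 5: P1 pit2 -> P1=[0,1,0,1,6,1](7) P2=[5,5,0,4,5,3](0)

Answer: 7 0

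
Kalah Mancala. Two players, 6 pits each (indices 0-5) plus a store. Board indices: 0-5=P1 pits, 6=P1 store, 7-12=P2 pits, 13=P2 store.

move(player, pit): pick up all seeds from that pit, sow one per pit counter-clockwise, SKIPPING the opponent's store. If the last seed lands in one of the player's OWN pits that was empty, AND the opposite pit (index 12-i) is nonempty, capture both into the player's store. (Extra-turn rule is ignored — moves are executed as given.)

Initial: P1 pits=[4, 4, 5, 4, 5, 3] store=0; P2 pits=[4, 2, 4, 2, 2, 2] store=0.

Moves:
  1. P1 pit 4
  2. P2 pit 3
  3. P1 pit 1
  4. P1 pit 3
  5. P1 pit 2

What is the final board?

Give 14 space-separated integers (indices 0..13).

Answer: 4 0 0 1 3 7 3 7 5 5 0 3 3 0

Derivation:
Move 1: P1 pit4 -> P1=[4,4,5,4,0,4](1) P2=[5,3,5,2,2,2](0)
Move 2: P2 pit3 -> P1=[4,4,5,4,0,4](1) P2=[5,3,5,0,3,3](0)
Move 3: P1 pit1 -> P1=[4,0,6,5,1,5](1) P2=[5,3,5,0,3,3](0)
Move 4: P1 pit3 -> P1=[4,0,6,0,2,6](2) P2=[6,4,5,0,3,3](0)
Move 5: P1 pit2 -> P1=[4,0,0,1,3,7](3) P2=[7,5,5,0,3,3](0)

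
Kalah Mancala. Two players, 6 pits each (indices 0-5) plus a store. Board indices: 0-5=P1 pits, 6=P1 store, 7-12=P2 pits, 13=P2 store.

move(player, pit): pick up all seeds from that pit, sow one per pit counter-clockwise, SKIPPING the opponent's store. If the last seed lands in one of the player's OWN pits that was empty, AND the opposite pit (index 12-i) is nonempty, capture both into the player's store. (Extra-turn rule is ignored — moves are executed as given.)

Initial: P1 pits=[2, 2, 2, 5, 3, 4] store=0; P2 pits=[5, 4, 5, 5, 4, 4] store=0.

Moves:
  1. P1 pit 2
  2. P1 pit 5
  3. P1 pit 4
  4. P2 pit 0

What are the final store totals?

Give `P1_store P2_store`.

Move 1: P1 pit2 -> P1=[2,2,0,6,4,4](0) P2=[5,4,5,5,4,4](0)
Move 2: P1 pit5 -> P1=[2,2,0,6,4,0](1) P2=[6,5,6,5,4,4](0)
Move 3: P1 pit4 -> P1=[2,2,0,6,0,1](2) P2=[7,6,6,5,4,4](0)
Move 4: P2 pit0 -> P1=[3,2,0,6,0,1](2) P2=[0,7,7,6,5,5](1)

Answer: 2 1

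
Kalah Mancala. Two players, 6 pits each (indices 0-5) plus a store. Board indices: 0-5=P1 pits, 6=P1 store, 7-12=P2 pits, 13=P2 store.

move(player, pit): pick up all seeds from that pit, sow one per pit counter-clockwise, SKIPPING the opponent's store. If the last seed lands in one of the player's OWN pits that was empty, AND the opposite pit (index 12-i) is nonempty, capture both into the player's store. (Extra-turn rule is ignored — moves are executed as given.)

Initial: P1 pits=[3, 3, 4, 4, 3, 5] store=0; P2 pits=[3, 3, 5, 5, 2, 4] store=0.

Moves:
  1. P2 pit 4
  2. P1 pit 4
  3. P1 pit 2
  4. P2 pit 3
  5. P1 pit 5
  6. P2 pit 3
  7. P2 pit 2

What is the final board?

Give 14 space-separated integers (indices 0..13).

Answer: 5 5 0 5 1 0 3 5 4 0 1 4 8 3

Derivation:
Move 1: P2 pit4 -> P1=[3,3,4,4,3,5](0) P2=[3,3,5,5,0,5](1)
Move 2: P1 pit4 -> P1=[3,3,4,4,0,6](1) P2=[4,3,5,5,0,5](1)
Move 3: P1 pit2 -> P1=[3,3,0,5,1,7](2) P2=[4,3,5,5,0,5](1)
Move 4: P2 pit3 -> P1=[4,4,0,5,1,7](2) P2=[4,3,5,0,1,6](2)
Move 5: P1 pit5 -> P1=[4,4,0,5,1,0](3) P2=[5,4,6,1,2,7](2)
Move 6: P2 pit3 -> P1=[4,4,0,5,1,0](3) P2=[5,4,6,0,3,7](2)
Move 7: P2 pit2 -> P1=[5,5,0,5,1,0](3) P2=[5,4,0,1,4,8](3)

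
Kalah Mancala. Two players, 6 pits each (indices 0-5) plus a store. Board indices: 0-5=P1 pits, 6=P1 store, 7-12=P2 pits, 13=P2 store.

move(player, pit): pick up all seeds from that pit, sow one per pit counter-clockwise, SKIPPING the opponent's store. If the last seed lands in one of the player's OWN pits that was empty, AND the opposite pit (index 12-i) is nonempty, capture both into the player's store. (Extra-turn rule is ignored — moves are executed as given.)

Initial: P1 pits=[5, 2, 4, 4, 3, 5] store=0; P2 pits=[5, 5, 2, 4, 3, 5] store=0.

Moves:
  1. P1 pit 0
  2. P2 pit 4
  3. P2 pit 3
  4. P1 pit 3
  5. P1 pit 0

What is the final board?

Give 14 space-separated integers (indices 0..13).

Answer: 0 4 6 0 5 7 1 6 6 2 0 1 7 2

Derivation:
Move 1: P1 pit0 -> P1=[0,3,5,5,4,6](0) P2=[5,5,2,4,3,5](0)
Move 2: P2 pit4 -> P1=[1,3,5,5,4,6](0) P2=[5,5,2,4,0,6](1)
Move 3: P2 pit3 -> P1=[2,3,5,5,4,6](0) P2=[5,5,2,0,1,7](2)
Move 4: P1 pit3 -> P1=[2,3,5,0,5,7](1) P2=[6,6,2,0,1,7](2)
Move 5: P1 pit0 -> P1=[0,4,6,0,5,7](1) P2=[6,6,2,0,1,7](2)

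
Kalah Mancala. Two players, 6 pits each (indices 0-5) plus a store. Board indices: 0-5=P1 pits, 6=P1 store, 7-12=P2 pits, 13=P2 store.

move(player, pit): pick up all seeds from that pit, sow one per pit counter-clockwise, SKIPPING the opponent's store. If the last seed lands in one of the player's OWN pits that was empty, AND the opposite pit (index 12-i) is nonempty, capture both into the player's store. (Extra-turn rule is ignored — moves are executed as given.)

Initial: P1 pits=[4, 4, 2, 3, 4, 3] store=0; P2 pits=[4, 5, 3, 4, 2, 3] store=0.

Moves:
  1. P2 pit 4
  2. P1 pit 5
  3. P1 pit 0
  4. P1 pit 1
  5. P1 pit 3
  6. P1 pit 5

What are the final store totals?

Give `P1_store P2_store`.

Answer: 4 1

Derivation:
Move 1: P2 pit4 -> P1=[4,4,2,3,4,3](0) P2=[4,5,3,4,0,4](1)
Move 2: P1 pit5 -> P1=[4,4,2,3,4,0](1) P2=[5,6,3,4,0,4](1)
Move 3: P1 pit0 -> P1=[0,5,3,4,5,0](1) P2=[5,6,3,4,0,4](1)
Move 4: P1 pit1 -> P1=[0,0,4,5,6,1](2) P2=[5,6,3,4,0,4](1)
Move 5: P1 pit3 -> P1=[0,0,4,0,7,2](3) P2=[6,7,3,4,0,4](1)
Move 6: P1 pit5 -> P1=[0,0,4,0,7,0](4) P2=[7,7,3,4,0,4](1)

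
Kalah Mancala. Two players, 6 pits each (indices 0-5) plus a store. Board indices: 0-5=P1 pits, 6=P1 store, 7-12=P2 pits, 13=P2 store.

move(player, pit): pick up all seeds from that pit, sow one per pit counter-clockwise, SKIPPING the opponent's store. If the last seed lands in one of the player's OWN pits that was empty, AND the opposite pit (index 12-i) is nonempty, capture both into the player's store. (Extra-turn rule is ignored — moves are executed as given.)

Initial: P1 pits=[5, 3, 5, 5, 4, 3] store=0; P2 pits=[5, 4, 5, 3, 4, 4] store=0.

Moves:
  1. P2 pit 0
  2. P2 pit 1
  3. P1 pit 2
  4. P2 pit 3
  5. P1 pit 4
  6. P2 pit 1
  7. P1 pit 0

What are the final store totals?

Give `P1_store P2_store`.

Answer: 3 2

Derivation:
Move 1: P2 pit0 -> P1=[5,3,5,5,4,3](0) P2=[0,5,6,4,5,5](0)
Move 2: P2 pit1 -> P1=[5,3,5,5,4,3](0) P2=[0,0,7,5,6,6](1)
Move 3: P1 pit2 -> P1=[5,3,0,6,5,4](1) P2=[1,0,7,5,6,6](1)
Move 4: P2 pit3 -> P1=[6,4,0,6,5,4](1) P2=[1,0,7,0,7,7](2)
Move 5: P1 pit4 -> P1=[6,4,0,6,0,5](2) P2=[2,1,8,0,7,7](2)
Move 6: P2 pit1 -> P1=[6,4,0,6,0,5](2) P2=[2,0,9,0,7,7](2)
Move 7: P1 pit0 -> P1=[0,5,1,7,1,6](3) P2=[2,0,9,0,7,7](2)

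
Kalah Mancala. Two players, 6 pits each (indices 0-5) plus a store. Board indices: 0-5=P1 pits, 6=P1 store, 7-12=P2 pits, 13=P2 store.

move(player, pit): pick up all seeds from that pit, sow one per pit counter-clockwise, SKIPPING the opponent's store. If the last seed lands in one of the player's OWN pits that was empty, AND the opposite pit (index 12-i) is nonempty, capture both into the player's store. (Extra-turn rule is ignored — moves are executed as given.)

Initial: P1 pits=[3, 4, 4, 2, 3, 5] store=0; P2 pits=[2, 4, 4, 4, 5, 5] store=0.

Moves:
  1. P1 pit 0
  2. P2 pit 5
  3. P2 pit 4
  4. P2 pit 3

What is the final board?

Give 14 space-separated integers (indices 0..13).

Move 1: P1 pit0 -> P1=[0,5,5,3,3,5](0) P2=[2,4,4,4,5,5](0)
Move 2: P2 pit5 -> P1=[1,6,6,4,3,5](0) P2=[2,4,4,4,5,0](1)
Move 3: P2 pit4 -> P1=[2,7,7,4,3,5](0) P2=[2,4,4,4,0,1](2)
Move 4: P2 pit3 -> P1=[3,7,7,4,3,5](0) P2=[2,4,4,0,1,2](3)

Answer: 3 7 7 4 3 5 0 2 4 4 0 1 2 3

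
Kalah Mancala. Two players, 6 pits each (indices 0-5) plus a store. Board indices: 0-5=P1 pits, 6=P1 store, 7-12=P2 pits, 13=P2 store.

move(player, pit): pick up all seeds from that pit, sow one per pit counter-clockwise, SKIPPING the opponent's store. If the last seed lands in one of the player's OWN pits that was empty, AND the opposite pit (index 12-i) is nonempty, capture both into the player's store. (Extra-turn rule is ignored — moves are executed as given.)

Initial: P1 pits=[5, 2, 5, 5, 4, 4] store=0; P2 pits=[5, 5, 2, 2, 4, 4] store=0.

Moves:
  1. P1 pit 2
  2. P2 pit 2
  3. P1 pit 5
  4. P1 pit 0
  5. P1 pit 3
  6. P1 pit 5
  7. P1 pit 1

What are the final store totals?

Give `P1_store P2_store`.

Move 1: P1 pit2 -> P1=[5,2,0,6,5,5](1) P2=[6,5,2,2,4,4](0)
Move 2: P2 pit2 -> P1=[5,2,0,6,5,5](1) P2=[6,5,0,3,5,4](0)
Move 3: P1 pit5 -> P1=[5,2,0,6,5,0](2) P2=[7,6,1,4,5,4](0)
Move 4: P1 pit0 -> P1=[0,3,1,7,6,0](10) P2=[0,6,1,4,5,4](0)
Move 5: P1 pit3 -> P1=[0,3,1,0,7,1](11) P2=[1,7,2,5,5,4](0)
Move 6: P1 pit5 -> P1=[0,3,1,0,7,0](12) P2=[1,7,2,5,5,4](0)
Move 7: P1 pit1 -> P1=[0,0,2,1,8,0](12) P2=[1,7,2,5,5,4](0)

Answer: 12 0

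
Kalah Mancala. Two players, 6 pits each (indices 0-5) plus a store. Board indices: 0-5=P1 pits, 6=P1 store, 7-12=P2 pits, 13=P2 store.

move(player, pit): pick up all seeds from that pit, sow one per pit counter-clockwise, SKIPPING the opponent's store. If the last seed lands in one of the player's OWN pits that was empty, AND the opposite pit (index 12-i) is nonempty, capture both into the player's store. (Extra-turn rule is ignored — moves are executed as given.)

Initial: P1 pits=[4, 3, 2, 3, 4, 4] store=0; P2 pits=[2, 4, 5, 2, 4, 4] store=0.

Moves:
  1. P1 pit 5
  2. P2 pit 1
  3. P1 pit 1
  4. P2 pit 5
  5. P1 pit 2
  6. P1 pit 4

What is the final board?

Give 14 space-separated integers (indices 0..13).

Answer: 5 1 0 6 0 2 3 4 1 8 4 5 0 2

Derivation:
Move 1: P1 pit5 -> P1=[4,3,2,3,4,0](1) P2=[3,5,6,2,4,4](0)
Move 2: P2 pit1 -> P1=[4,3,2,3,4,0](1) P2=[3,0,7,3,5,5](1)
Move 3: P1 pit1 -> P1=[4,0,3,4,5,0](1) P2=[3,0,7,3,5,5](1)
Move 4: P2 pit5 -> P1=[5,1,4,5,5,0](1) P2=[3,0,7,3,5,0](2)
Move 5: P1 pit2 -> P1=[5,1,0,6,6,1](2) P2=[3,0,7,3,5,0](2)
Move 6: P1 pit4 -> P1=[5,1,0,6,0,2](3) P2=[4,1,8,4,5,0](2)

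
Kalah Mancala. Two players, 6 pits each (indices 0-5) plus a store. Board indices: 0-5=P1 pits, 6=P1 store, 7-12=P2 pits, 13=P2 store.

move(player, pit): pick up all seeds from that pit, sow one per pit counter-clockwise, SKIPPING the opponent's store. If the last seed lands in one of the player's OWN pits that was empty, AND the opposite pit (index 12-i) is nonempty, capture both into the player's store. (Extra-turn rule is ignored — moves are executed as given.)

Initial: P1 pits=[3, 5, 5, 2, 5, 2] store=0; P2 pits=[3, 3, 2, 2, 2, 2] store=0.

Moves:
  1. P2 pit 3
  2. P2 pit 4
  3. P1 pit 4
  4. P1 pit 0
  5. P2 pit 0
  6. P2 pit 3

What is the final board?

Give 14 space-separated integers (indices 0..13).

Move 1: P2 pit3 -> P1=[3,5,5,2,5,2](0) P2=[3,3,2,0,3,3](0)
Move 2: P2 pit4 -> P1=[4,5,5,2,5,2](0) P2=[3,3,2,0,0,4](1)
Move 3: P1 pit4 -> P1=[4,5,5,2,0,3](1) P2=[4,4,3,0,0,4](1)
Move 4: P1 pit0 -> P1=[0,6,6,3,0,3](6) P2=[4,0,3,0,0,4](1)
Move 5: P2 pit0 -> P1=[0,0,6,3,0,3](6) P2=[0,1,4,1,0,4](8)
Move 6: P2 pit3 -> P1=[0,0,6,3,0,3](6) P2=[0,1,4,0,1,4](8)

Answer: 0 0 6 3 0 3 6 0 1 4 0 1 4 8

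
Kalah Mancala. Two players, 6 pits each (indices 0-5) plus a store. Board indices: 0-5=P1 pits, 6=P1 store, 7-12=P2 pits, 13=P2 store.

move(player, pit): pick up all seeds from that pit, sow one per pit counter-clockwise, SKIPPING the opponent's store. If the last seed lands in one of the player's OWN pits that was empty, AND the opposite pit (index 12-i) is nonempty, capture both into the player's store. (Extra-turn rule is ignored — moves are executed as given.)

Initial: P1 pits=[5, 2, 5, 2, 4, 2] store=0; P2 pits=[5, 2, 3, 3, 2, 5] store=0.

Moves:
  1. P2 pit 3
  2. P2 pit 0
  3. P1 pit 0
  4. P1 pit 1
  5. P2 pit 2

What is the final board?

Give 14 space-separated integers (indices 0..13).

Answer: 0 0 7 4 6 3 0 0 3 0 2 5 8 2

Derivation:
Move 1: P2 pit3 -> P1=[5,2,5,2,4,2](0) P2=[5,2,3,0,3,6](1)
Move 2: P2 pit0 -> P1=[5,2,5,2,4,2](0) P2=[0,3,4,1,4,7](1)
Move 3: P1 pit0 -> P1=[0,3,6,3,5,3](0) P2=[0,3,4,1,4,7](1)
Move 4: P1 pit1 -> P1=[0,0,7,4,6,3](0) P2=[0,3,4,1,4,7](1)
Move 5: P2 pit2 -> P1=[0,0,7,4,6,3](0) P2=[0,3,0,2,5,8](2)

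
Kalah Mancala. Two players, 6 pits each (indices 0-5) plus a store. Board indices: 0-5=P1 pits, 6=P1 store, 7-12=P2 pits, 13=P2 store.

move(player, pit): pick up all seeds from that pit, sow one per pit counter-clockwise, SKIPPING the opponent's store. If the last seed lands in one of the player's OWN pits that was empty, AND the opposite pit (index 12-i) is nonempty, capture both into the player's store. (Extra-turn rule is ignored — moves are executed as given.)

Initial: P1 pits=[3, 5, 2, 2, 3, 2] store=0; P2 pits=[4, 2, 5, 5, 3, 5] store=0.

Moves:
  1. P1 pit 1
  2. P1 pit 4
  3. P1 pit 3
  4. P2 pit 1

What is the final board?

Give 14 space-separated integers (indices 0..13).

Answer: 3 0 3 0 1 5 3 5 0 6 6 4 5 0

Derivation:
Move 1: P1 pit1 -> P1=[3,0,3,3,4,3](1) P2=[4,2,5,5,3,5](0)
Move 2: P1 pit4 -> P1=[3,0,3,3,0,4](2) P2=[5,3,5,5,3,5](0)
Move 3: P1 pit3 -> P1=[3,0,3,0,1,5](3) P2=[5,3,5,5,3,5](0)
Move 4: P2 pit1 -> P1=[3,0,3,0,1,5](3) P2=[5,0,6,6,4,5](0)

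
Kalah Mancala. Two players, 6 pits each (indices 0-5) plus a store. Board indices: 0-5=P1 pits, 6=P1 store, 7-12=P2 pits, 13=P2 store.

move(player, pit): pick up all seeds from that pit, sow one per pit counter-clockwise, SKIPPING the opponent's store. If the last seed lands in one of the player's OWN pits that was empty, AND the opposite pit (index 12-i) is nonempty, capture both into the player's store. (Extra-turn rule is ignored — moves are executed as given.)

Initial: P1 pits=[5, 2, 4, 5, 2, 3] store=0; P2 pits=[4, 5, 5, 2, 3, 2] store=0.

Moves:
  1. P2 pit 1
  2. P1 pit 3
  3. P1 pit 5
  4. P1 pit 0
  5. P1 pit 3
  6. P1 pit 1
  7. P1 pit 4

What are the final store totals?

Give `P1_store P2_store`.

Move 1: P2 pit1 -> P1=[5,2,4,5,2,3](0) P2=[4,0,6,3,4,3](1)
Move 2: P1 pit3 -> P1=[5,2,4,0,3,4](1) P2=[5,1,6,3,4,3](1)
Move 3: P1 pit5 -> P1=[5,2,4,0,3,0](2) P2=[6,2,7,3,4,3](1)
Move 4: P1 pit0 -> P1=[0,3,5,1,4,0](9) P2=[0,2,7,3,4,3](1)
Move 5: P1 pit3 -> P1=[0,3,5,0,5,0](9) P2=[0,2,7,3,4,3](1)
Move 6: P1 pit1 -> P1=[0,0,6,1,6,0](9) P2=[0,2,7,3,4,3](1)
Move 7: P1 pit4 -> P1=[0,0,6,1,0,1](10) P2=[1,3,8,4,4,3](1)

Answer: 10 1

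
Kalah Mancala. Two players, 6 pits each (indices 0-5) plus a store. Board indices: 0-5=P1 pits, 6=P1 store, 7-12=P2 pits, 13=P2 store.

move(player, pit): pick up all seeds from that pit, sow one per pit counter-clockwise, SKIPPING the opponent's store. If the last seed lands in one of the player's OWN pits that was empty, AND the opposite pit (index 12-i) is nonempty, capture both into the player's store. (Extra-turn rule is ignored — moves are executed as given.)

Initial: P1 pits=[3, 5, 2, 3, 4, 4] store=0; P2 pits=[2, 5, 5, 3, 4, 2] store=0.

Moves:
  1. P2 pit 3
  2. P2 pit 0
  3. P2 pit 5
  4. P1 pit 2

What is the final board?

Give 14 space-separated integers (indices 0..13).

Answer: 4 6 0 4 5 4 0 0 6 6 0 5 0 2

Derivation:
Move 1: P2 pit3 -> P1=[3,5,2,3,4,4](0) P2=[2,5,5,0,5,3](1)
Move 2: P2 pit0 -> P1=[3,5,2,3,4,4](0) P2=[0,6,6,0,5,3](1)
Move 3: P2 pit5 -> P1=[4,6,2,3,4,4](0) P2=[0,6,6,0,5,0](2)
Move 4: P1 pit2 -> P1=[4,6,0,4,5,4](0) P2=[0,6,6,0,5,0](2)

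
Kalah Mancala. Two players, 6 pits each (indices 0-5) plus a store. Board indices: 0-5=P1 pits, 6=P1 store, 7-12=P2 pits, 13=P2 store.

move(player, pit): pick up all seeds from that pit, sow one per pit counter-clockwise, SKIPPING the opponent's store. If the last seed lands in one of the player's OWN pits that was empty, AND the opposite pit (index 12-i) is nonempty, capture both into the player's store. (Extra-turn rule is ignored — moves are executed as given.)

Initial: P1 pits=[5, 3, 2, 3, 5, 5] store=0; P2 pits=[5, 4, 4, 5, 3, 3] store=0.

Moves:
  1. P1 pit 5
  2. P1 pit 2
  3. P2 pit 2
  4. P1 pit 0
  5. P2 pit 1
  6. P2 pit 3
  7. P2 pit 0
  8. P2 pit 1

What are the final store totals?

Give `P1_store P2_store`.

Move 1: P1 pit5 -> P1=[5,3,2,3,5,0](1) P2=[6,5,5,6,3,3](0)
Move 2: P1 pit2 -> P1=[5,3,0,4,6,0](1) P2=[6,5,5,6,3,3](0)
Move 3: P2 pit2 -> P1=[6,3,0,4,6,0](1) P2=[6,5,0,7,4,4](1)
Move 4: P1 pit0 -> P1=[0,4,1,5,7,1](2) P2=[6,5,0,7,4,4](1)
Move 5: P2 pit1 -> P1=[0,4,1,5,7,1](2) P2=[6,0,1,8,5,5](2)
Move 6: P2 pit3 -> P1=[1,5,2,6,8,1](2) P2=[6,0,1,0,6,6](3)
Move 7: P2 pit0 -> P1=[1,5,2,6,8,1](2) P2=[0,1,2,1,7,7](4)
Move 8: P2 pit1 -> P1=[1,5,2,6,8,1](2) P2=[0,0,3,1,7,7](4)

Answer: 2 4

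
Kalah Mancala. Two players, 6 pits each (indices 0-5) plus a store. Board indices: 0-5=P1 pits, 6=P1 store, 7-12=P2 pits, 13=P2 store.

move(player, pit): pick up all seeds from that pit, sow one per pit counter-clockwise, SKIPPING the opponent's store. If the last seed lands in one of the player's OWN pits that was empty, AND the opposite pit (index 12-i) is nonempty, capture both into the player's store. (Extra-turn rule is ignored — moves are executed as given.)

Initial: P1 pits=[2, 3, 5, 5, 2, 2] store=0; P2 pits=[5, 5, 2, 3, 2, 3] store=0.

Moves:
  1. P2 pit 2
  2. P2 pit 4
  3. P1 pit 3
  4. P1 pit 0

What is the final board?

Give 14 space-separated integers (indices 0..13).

Answer: 0 4 6 1 3 3 1 6 6 0 4 0 4 1

Derivation:
Move 1: P2 pit2 -> P1=[2,3,5,5,2,2](0) P2=[5,5,0,4,3,3](0)
Move 2: P2 pit4 -> P1=[3,3,5,5,2,2](0) P2=[5,5,0,4,0,4](1)
Move 3: P1 pit3 -> P1=[3,3,5,0,3,3](1) P2=[6,6,0,4,0,4](1)
Move 4: P1 pit0 -> P1=[0,4,6,1,3,3](1) P2=[6,6,0,4,0,4](1)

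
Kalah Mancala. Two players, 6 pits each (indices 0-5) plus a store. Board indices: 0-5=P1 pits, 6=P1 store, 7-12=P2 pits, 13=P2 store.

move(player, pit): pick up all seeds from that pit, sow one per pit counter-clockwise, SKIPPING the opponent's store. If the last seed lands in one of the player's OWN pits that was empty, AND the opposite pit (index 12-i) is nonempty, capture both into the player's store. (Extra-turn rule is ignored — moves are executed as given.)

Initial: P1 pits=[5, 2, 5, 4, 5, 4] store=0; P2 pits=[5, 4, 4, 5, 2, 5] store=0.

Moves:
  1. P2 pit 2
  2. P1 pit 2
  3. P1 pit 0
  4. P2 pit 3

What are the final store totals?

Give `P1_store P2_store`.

Answer: 1 2

Derivation:
Move 1: P2 pit2 -> P1=[5,2,5,4,5,4](0) P2=[5,4,0,6,3,6](1)
Move 2: P1 pit2 -> P1=[5,2,0,5,6,5](1) P2=[6,4,0,6,3,6](1)
Move 3: P1 pit0 -> P1=[0,3,1,6,7,6](1) P2=[6,4,0,6,3,6](1)
Move 4: P2 pit3 -> P1=[1,4,2,6,7,6](1) P2=[6,4,0,0,4,7](2)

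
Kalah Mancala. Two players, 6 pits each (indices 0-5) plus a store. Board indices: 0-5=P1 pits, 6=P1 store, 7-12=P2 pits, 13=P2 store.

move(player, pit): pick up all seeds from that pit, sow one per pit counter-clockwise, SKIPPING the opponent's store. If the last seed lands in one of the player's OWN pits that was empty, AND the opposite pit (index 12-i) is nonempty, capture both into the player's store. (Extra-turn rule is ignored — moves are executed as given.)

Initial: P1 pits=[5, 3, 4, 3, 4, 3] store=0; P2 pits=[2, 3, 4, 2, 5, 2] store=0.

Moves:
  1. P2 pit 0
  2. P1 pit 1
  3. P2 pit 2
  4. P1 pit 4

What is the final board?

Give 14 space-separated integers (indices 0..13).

Move 1: P2 pit0 -> P1=[5,3,4,3,4,3](0) P2=[0,4,5,2,5,2](0)
Move 2: P1 pit1 -> P1=[5,0,5,4,5,3](0) P2=[0,4,5,2,5,2](0)
Move 3: P2 pit2 -> P1=[6,0,5,4,5,3](0) P2=[0,4,0,3,6,3](1)
Move 4: P1 pit4 -> P1=[6,0,5,4,0,4](1) P2=[1,5,1,3,6,3](1)

Answer: 6 0 5 4 0 4 1 1 5 1 3 6 3 1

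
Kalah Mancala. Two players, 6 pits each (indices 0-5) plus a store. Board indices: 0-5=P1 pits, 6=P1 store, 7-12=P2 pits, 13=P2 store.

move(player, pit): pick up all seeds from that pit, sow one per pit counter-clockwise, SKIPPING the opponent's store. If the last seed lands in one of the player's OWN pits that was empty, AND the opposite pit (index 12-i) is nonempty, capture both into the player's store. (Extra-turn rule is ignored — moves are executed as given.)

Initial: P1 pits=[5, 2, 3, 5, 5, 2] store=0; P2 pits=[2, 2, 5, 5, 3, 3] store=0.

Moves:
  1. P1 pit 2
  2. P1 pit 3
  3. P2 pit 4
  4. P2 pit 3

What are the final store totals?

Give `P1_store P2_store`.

Answer: 1 2

Derivation:
Move 1: P1 pit2 -> P1=[5,2,0,6,6,3](0) P2=[2,2,5,5,3,3](0)
Move 2: P1 pit3 -> P1=[5,2,0,0,7,4](1) P2=[3,3,6,5,3,3](0)
Move 3: P2 pit4 -> P1=[6,2,0,0,7,4](1) P2=[3,3,6,5,0,4](1)
Move 4: P2 pit3 -> P1=[7,3,0,0,7,4](1) P2=[3,3,6,0,1,5](2)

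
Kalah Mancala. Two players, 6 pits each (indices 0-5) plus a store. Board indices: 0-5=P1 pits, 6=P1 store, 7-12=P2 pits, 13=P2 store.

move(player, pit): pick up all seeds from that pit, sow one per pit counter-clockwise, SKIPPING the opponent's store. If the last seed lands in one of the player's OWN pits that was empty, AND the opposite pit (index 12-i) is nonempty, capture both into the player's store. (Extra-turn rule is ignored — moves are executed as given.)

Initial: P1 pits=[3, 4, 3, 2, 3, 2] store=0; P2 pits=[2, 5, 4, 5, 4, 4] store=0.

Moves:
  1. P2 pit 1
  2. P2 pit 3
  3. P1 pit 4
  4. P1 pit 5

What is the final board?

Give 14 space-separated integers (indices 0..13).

Answer: 4 5 4 2 0 0 2 4 1 5 0 6 6 2

Derivation:
Move 1: P2 pit1 -> P1=[3,4,3,2,3,2](0) P2=[2,0,5,6,5,5](1)
Move 2: P2 pit3 -> P1=[4,5,4,2,3,2](0) P2=[2,0,5,0,6,6](2)
Move 3: P1 pit4 -> P1=[4,5,4,2,0,3](1) P2=[3,0,5,0,6,6](2)
Move 4: P1 pit5 -> P1=[4,5,4,2,0,0](2) P2=[4,1,5,0,6,6](2)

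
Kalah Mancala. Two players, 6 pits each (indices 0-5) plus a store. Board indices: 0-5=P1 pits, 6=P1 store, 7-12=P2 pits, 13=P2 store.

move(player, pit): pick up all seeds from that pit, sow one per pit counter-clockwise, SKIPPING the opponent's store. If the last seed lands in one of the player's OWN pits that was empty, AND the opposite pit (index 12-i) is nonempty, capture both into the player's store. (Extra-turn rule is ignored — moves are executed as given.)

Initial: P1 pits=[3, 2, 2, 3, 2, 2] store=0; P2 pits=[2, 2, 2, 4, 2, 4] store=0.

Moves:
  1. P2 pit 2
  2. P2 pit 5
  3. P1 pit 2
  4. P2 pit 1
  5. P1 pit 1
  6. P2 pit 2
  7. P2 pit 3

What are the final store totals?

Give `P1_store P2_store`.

Move 1: P2 pit2 -> P1=[3,2,2,3,2,2](0) P2=[2,2,0,5,3,4](0)
Move 2: P2 pit5 -> P1=[4,3,3,3,2,2](0) P2=[2,2,0,5,3,0](1)
Move 3: P1 pit2 -> P1=[4,3,0,4,3,3](0) P2=[2,2,0,5,3,0](1)
Move 4: P2 pit1 -> P1=[4,3,0,4,3,3](0) P2=[2,0,1,6,3,0](1)
Move 5: P1 pit1 -> P1=[4,0,1,5,4,3](0) P2=[2,0,1,6,3,0](1)
Move 6: P2 pit2 -> P1=[4,0,1,5,4,3](0) P2=[2,0,0,7,3,0](1)
Move 7: P2 pit3 -> P1=[5,1,2,6,4,3](0) P2=[2,0,0,0,4,1](2)

Answer: 0 2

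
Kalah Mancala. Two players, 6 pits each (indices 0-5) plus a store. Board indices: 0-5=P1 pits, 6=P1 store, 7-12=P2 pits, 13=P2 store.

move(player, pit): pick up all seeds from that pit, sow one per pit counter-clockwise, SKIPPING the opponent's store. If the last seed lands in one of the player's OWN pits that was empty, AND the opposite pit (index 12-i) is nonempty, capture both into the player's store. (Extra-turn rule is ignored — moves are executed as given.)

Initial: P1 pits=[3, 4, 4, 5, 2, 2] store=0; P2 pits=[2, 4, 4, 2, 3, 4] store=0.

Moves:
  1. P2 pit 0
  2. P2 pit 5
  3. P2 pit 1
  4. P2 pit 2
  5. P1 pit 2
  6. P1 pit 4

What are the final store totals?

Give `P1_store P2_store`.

Answer: 2 3

Derivation:
Move 1: P2 pit0 -> P1=[3,4,4,5,2,2](0) P2=[0,5,5,2,3,4](0)
Move 2: P2 pit5 -> P1=[4,5,5,5,2,2](0) P2=[0,5,5,2,3,0](1)
Move 3: P2 pit1 -> P1=[4,5,5,5,2,2](0) P2=[0,0,6,3,4,1](2)
Move 4: P2 pit2 -> P1=[5,6,5,5,2,2](0) P2=[0,0,0,4,5,2](3)
Move 5: P1 pit2 -> P1=[5,6,0,6,3,3](1) P2=[1,0,0,4,5,2](3)
Move 6: P1 pit4 -> P1=[5,6,0,6,0,4](2) P2=[2,0,0,4,5,2](3)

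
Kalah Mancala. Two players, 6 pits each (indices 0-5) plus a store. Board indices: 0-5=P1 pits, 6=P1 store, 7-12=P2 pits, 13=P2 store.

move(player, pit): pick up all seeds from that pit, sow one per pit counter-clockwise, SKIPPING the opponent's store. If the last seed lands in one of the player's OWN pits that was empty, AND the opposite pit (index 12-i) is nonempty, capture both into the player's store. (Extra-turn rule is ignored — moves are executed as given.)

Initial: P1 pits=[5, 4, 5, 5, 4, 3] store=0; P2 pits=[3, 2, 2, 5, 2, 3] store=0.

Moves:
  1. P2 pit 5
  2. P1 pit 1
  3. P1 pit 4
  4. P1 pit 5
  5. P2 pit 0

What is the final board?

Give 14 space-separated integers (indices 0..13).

Move 1: P2 pit5 -> P1=[6,5,5,5,4,3](0) P2=[3,2,2,5,2,0](1)
Move 2: P1 pit1 -> P1=[6,0,6,6,5,4](1) P2=[3,2,2,5,2,0](1)
Move 3: P1 pit4 -> P1=[6,0,6,6,0,5](2) P2=[4,3,3,5,2,0](1)
Move 4: P1 pit5 -> P1=[6,0,6,6,0,0](3) P2=[5,4,4,6,2,0](1)
Move 5: P2 pit0 -> P1=[0,0,6,6,0,0](3) P2=[0,5,5,7,3,0](8)

Answer: 0 0 6 6 0 0 3 0 5 5 7 3 0 8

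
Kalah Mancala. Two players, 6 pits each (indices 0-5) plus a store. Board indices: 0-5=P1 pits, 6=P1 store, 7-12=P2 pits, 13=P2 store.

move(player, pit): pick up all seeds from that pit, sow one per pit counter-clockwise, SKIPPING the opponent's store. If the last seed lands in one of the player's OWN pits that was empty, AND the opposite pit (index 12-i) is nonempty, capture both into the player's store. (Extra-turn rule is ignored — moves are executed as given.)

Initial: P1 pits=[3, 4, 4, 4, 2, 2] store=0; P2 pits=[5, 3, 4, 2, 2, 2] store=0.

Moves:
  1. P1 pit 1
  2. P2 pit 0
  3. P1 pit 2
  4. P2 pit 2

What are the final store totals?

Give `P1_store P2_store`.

Move 1: P1 pit1 -> P1=[3,0,5,5,3,3](0) P2=[5,3,4,2,2,2](0)
Move 2: P2 pit0 -> P1=[3,0,5,5,3,3](0) P2=[0,4,5,3,3,3](0)
Move 3: P1 pit2 -> P1=[3,0,0,6,4,4](1) P2=[1,4,5,3,3,3](0)
Move 4: P2 pit2 -> P1=[4,0,0,6,4,4](1) P2=[1,4,0,4,4,4](1)

Answer: 1 1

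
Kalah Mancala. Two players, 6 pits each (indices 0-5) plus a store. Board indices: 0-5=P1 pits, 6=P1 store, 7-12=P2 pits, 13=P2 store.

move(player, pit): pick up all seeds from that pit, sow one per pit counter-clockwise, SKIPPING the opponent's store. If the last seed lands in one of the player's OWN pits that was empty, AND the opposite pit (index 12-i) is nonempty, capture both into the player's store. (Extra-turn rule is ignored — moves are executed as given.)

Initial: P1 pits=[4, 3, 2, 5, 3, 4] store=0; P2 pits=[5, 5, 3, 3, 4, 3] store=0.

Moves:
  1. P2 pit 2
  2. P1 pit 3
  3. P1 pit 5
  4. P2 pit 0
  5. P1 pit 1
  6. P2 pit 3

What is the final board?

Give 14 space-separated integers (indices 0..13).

Answer: 6 1 4 1 5 0 2 0 8 2 0 7 6 2

Derivation:
Move 1: P2 pit2 -> P1=[4,3,2,5,3,4](0) P2=[5,5,0,4,5,4](0)
Move 2: P1 pit3 -> P1=[4,3,2,0,4,5](1) P2=[6,6,0,4,5,4](0)
Move 3: P1 pit5 -> P1=[4,3,2,0,4,0](2) P2=[7,7,1,5,5,4](0)
Move 4: P2 pit0 -> P1=[5,3,2,0,4,0](2) P2=[0,8,2,6,6,5](1)
Move 5: P1 pit1 -> P1=[5,0,3,1,5,0](2) P2=[0,8,2,6,6,5](1)
Move 6: P2 pit3 -> P1=[6,1,4,1,5,0](2) P2=[0,8,2,0,7,6](2)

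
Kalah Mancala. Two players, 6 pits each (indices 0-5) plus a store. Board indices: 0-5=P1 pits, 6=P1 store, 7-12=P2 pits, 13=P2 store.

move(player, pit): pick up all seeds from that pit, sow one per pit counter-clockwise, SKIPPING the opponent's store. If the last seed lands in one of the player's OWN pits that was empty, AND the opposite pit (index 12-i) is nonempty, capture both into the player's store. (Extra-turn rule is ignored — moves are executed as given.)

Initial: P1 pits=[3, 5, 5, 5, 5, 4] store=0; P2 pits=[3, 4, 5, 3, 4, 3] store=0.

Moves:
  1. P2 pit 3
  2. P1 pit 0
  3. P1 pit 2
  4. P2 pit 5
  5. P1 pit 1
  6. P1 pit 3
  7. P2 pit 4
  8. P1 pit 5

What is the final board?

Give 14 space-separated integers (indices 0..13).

Move 1: P2 pit3 -> P1=[3,5,5,5,5,4](0) P2=[3,4,5,0,5,4](1)
Move 2: P1 pit0 -> P1=[0,6,6,6,5,4](0) P2=[3,4,5,0,5,4](1)
Move 3: P1 pit2 -> P1=[0,6,0,7,6,5](1) P2=[4,5,5,0,5,4](1)
Move 4: P2 pit5 -> P1=[1,7,1,7,6,5](1) P2=[4,5,5,0,5,0](2)
Move 5: P1 pit1 -> P1=[1,0,2,8,7,6](2) P2=[5,6,5,0,5,0](2)
Move 6: P1 pit3 -> P1=[1,0,2,0,8,7](3) P2=[6,7,6,1,6,0](2)
Move 7: P2 pit4 -> P1=[2,1,3,1,8,7](3) P2=[6,7,6,1,0,1](3)
Move 8: P1 pit5 -> P1=[2,1,3,1,8,0](4) P2=[7,8,7,2,1,2](3)

Answer: 2 1 3 1 8 0 4 7 8 7 2 1 2 3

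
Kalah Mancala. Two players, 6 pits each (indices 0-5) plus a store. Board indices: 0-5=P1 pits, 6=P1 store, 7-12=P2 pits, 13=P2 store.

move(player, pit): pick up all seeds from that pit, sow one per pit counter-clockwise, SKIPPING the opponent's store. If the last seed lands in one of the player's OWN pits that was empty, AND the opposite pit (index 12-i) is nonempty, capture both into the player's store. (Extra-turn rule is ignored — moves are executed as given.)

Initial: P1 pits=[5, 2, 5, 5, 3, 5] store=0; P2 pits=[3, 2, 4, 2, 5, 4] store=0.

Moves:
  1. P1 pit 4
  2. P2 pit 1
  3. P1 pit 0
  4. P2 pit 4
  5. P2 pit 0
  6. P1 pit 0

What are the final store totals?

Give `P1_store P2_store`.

Answer: 1 6

Derivation:
Move 1: P1 pit4 -> P1=[5,2,5,5,0,6](1) P2=[4,2,4,2,5,4](0)
Move 2: P2 pit1 -> P1=[5,2,5,5,0,6](1) P2=[4,0,5,3,5,4](0)
Move 3: P1 pit0 -> P1=[0,3,6,6,1,7](1) P2=[4,0,5,3,5,4](0)
Move 4: P2 pit4 -> P1=[1,4,7,6,1,7](1) P2=[4,0,5,3,0,5](1)
Move 5: P2 pit0 -> P1=[1,0,7,6,1,7](1) P2=[0,1,6,4,0,5](6)
Move 6: P1 pit0 -> P1=[0,1,7,6,1,7](1) P2=[0,1,6,4,0,5](6)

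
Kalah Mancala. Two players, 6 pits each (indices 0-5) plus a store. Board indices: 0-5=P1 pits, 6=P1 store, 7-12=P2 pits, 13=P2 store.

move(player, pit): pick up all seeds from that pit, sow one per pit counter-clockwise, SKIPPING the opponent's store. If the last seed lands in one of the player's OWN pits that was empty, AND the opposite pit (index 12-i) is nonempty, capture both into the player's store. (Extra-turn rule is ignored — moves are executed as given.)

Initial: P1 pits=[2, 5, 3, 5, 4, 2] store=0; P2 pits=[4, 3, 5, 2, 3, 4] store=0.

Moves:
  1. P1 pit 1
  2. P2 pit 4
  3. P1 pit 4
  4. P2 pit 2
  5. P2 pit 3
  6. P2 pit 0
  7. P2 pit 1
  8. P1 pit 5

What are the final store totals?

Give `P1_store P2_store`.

Answer: 3 4

Derivation:
Move 1: P1 pit1 -> P1=[2,0,4,6,5,3](1) P2=[4,3,5,2,3,4](0)
Move 2: P2 pit4 -> P1=[3,0,4,6,5,3](1) P2=[4,3,5,2,0,5](1)
Move 3: P1 pit4 -> P1=[3,0,4,6,0,4](2) P2=[5,4,6,2,0,5](1)
Move 4: P2 pit2 -> P1=[4,1,4,6,0,4](2) P2=[5,4,0,3,1,6](2)
Move 5: P2 pit3 -> P1=[4,1,4,6,0,4](2) P2=[5,4,0,0,2,7](3)
Move 6: P2 pit0 -> P1=[4,1,4,6,0,4](2) P2=[0,5,1,1,3,8](3)
Move 7: P2 pit1 -> P1=[4,1,4,6,0,4](2) P2=[0,0,2,2,4,9](4)
Move 8: P1 pit5 -> P1=[4,1,4,6,0,0](3) P2=[1,1,3,2,4,9](4)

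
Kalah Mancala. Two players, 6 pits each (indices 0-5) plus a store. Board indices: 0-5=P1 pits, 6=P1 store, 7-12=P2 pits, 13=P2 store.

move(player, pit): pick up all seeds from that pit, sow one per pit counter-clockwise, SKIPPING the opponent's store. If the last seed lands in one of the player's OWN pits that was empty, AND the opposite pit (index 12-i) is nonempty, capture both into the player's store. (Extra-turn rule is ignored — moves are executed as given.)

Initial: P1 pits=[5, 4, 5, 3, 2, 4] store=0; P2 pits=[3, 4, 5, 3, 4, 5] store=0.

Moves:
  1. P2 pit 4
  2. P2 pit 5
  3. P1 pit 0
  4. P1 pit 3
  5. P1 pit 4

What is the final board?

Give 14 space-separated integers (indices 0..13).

Move 1: P2 pit4 -> P1=[6,5,5,3,2,4](0) P2=[3,4,5,3,0,6](1)
Move 2: P2 pit5 -> P1=[7,6,6,4,3,4](0) P2=[3,4,5,3,0,0](2)
Move 3: P1 pit0 -> P1=[0,7,7,5,4,5](1) P2=[4,4,5,3,0,0](2)
Move 4: P1 pit3 -> P1=[0,7,7,0,5,6](2) P2=[5,5,5,3,0,0](2)
Move 5: P1 pit4 -> P1=[0,7,7,0,0,7](3) P2=[6,6,6,3,0,0](2)

Answer: 0 7 7 0 0 7 3 6 6 6 3 0 0 2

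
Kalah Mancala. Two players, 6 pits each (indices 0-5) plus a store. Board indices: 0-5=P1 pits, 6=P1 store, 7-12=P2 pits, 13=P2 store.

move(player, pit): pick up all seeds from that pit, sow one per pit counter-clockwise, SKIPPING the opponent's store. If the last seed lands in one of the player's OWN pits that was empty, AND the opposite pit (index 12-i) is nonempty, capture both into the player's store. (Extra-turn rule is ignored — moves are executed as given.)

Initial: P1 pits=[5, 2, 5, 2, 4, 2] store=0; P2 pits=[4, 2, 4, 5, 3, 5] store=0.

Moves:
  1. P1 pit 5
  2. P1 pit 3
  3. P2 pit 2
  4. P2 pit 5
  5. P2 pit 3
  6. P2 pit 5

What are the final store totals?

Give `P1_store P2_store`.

Answer: 7 4

Derivation:
Move 1: P1 pit5 -> P1=[5,2,5,2,4,0](1) P2=[5,2,4,5,3,5](0)
Move 2: P1 pit3 -> P1=[5,2,5,0,5,0](7) P2=[0,2,4,5,3,5](0)
Move 3: P2 pit2 -> P1=[5,2,5,0,5,0](7) P2=[0,2,0,6,4,6](1)
Move 4: P2 pit5 -> P1=[6,3,6,1,6,0](7) P2=[0,2,0,6,4,0](2)
Move 5: P2 pit3 -> P1=[7,4,7,1,6,0](7) P2=[0,2,0,0,5,1](3)
Move 6: P2 pit5 -> P1=[7,4,7,1,6,0](7) P2=[0,2,0,0,5,0](4)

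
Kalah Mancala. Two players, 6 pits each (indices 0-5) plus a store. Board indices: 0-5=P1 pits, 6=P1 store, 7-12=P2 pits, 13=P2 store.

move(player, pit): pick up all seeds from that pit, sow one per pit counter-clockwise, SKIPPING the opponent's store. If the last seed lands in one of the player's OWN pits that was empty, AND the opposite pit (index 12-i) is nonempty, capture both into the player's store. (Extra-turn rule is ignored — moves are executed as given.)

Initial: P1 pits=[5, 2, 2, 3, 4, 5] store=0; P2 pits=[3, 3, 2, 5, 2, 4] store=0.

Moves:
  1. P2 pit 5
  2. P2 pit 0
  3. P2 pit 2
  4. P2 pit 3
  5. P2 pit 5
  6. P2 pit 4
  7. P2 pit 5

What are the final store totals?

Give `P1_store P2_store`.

Move 1: P2 pit5 -> P1=[6,3,3,3,4,5](0) P2=[3,3,2,5,2,0](1)
Move 2: P2 pit0 -> P1=[6,3,3,3,4,5](0) P2=[0,4,3,6,2,0](1)
Move 3: P2 pit2 -> P1=[0,3,3,3,4,5](0) P2=[0,4,0,7,3,0](8)
Move 4: P2 pit3 -> P1=[1,4,4,4,4,5](0) P2=[0,4,0,0,4,1](9)
Move 5: P2 pit5 -> P1=[1,4,4,4,4,5](0) P2=[0,4,0,0,4,0](10)
Move 6: P2 pit4 -> P1=[2,5,4,4,4,5](0) P2=[0,4,0,0,0,1](11)
Move 7: P2 pit5 -> P1=[2,5,4,4,4,5](0) P2=[0,4,0,0,0,0](12)

Answer: 0 12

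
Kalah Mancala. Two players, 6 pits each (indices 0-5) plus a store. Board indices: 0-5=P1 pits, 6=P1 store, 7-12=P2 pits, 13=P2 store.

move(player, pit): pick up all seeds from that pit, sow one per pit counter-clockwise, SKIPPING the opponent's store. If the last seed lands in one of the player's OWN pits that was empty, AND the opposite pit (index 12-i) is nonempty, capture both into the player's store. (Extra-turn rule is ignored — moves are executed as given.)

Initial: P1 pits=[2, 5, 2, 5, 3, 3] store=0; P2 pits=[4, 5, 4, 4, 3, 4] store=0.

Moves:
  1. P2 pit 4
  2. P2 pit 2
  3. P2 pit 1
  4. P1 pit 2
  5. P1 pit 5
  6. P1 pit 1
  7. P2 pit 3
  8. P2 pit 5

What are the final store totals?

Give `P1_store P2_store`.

Answer: 2 5

Derivation:
Move 1: P2 pit4 -> P1=[3,5,2,5,3,3](0) P2=[4,5,4,4,0,5](1)
Move 2: P2 pit2 -> P1=[3,5,2,5,3,3](0) P2=[4,5,0,5,1,6](2)
Move 3: P2 pit1 -> P1=[3,5,2,5,3,3](0) P2=[4,0,1,6,2,7](3)
Move 4: P1 pit2 -> P1=[3,5,0,6,4,3](0) P2=[4,0,1,6,2,7](3)
Move 5: P1 pit5 -> P1=[3,5,0,6,4,0](1) P2=[5,1,1,6,2,7](3)
Move 6: P1 pit1 -> P1=[3,0,1,7,5,1](2) P2=[5,1,1,6,2,7](3)
Move 7: P2 pit3 -> P1=[4,1,2,7,5,1](2) P2=[5,1,1,0,3,8](4)
Move 8: P2 pit5 -> P1=[5,2,3,8,6,2](2) P2=[6,1,1,0,3,0](5)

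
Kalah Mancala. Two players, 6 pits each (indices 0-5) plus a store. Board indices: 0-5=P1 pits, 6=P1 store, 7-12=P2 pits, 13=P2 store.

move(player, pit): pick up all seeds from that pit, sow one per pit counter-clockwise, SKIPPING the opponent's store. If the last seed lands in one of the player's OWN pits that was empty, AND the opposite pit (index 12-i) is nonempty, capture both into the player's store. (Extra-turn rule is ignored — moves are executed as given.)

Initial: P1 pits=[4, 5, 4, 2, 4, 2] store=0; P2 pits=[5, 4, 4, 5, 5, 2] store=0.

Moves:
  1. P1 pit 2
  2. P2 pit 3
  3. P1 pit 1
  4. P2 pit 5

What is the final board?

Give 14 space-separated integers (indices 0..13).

Answer: 6 1 1 4 6 4 2 6 4 4 0 6 0 2

Derivation:
Move 1: P1 pit2 -> P1=[4,5,0,3,5,3](1) P2=[5,4,4,5,5,2](0)
Move 2: P2 pit3 -> P1=[5,6,0,3,5,3](1) P2=[5,4,4,0,6,3](1)
Move 3: P1 pit1 -> P1=[5,0,1,4,6,4](2) P2=[6,4,4,0,6,3](1)
Move 4: P2 pit5 -> P1=[6,1,1,4,6,4](2) P2=[6,4,4,0,6,0](2)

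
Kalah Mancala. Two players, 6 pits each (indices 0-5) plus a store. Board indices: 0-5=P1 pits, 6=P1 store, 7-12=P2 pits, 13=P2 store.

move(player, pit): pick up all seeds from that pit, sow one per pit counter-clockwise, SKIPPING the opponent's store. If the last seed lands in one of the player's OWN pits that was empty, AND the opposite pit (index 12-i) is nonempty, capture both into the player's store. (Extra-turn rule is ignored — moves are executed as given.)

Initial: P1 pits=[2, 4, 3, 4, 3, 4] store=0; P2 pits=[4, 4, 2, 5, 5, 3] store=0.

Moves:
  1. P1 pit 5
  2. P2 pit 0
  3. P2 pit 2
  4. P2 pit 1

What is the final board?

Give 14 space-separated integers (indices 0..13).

Move 1: P1 pit5 -> P1=[2,4,3,4,3,0](1) P2=[5,5,3,5,5,3](0)
Move 2: P2 pit0 -> P1=[2,4,3,4,3,0](1) P2=[0,6,4,6,6,4](0)
Move 3: P2 pit2 -> P1=[2,4,3,4,3,0](1) P2=[0,6,0,7,7,5](1)
Move 4: P2 pit1 -> P1=[3,4,3,4,3,0](1) P2=[0,0,1,8,8,6](2)

Answer: 3 4 3 4 3 0 1 0 0 1 8 8 6 2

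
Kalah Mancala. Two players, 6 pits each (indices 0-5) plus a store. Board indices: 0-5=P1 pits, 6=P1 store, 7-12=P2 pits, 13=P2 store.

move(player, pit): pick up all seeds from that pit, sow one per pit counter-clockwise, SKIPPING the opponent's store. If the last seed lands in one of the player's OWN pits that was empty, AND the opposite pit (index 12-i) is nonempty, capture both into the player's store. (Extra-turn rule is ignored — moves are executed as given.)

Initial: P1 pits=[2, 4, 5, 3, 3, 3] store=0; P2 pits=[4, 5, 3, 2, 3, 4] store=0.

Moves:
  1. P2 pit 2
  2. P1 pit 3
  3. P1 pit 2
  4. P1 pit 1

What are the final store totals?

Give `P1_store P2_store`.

Answer: 2 0

Derivation:
Move 1: P2 pit2 -> P1=[2,4,5,3,3,3](0) P2=[4,5,0,3,4,5](0)
Move 2: P1 pit3 -> P1=[2,4,5,0,4,4](1) P2=[4,5,0,3,4,5](0)
Move 3: P1 pit2 -> P1=[2,4,0,1,5,5](2) P2=[5,5,0,3,4,5](0)
Move 4: P1 pit1 -> P1=[2,0,1,2,6,6](2) P2=[5,5,0,3,4,5](0)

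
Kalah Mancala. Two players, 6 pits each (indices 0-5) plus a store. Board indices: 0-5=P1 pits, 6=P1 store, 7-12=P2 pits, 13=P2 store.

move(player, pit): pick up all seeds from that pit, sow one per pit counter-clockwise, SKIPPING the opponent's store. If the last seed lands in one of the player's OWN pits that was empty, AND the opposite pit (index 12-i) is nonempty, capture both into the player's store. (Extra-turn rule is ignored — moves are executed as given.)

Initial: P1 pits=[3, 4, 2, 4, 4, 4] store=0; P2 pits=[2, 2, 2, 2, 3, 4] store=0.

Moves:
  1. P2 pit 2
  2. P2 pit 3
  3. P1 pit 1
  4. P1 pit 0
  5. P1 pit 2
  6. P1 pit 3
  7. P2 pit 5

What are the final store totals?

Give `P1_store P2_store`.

Move 1: P2 pit2 -> P1=[3,4,2,4,4,4](0) P2=[2,2,0,3,4,4](0)
Move 2: P2 pit3 -> P1=[3,4,2,4,4,4](0) P2=[2,2,0,0,5,5](1)
Move 3: P1 pit1 -> P1=[3,0,3,5,5,5](0) P2=[2,2,0,0,5,5](1)
Move 4: P1 pit0 -> P1=[0,1,4,6,5,5](0) P2=[2,2,0,0,5,5](1)
Move 5: P1 pit2 -> P1=[0,1,0,7,6,6](1) P2=[2,2,0,0,5,5](1)
Move 6: P1 pit3 -> P1=[0,1,0,0,7,7](2) P2=[3,3,1,1,5,5](1)
Move 7: P2 pit5 -> P1=[1,2,1,1,7,7](2) P2=[3,3,1,1,5,0](2)

Answer: 2 2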